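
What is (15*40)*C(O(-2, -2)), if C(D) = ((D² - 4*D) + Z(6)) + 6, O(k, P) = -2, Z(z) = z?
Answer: 14400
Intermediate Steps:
C(D) = 12 + D² - 4*D (C(D) = ((D² - 4*D) + 6) + 6 = (6 + D² - 4*D) + 6 = 12 + D² - 4*D)
(15*40)*C(O(-2, -2)) = (15*40)*(12 + (-2)² - 4*(-2)) = 600*(12 + 4 + 8) = 600*24 = 14400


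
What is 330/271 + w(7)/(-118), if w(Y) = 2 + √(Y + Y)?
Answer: 19199/15989 - √14/118 ≈ 1.1691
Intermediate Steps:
w(Y) = 2 + √2*√Y (w(Y) = 2 + √(2*Y) = 2 + √2*√Y)
330/271 + w(7)/(-118) = 330/271 + (2 + √2*√7)/(-118) = 330*(1/271) + (2 + √14)*(-1/118) = 330/271 + (-1/59 - √14/118) = 19199/15989 - √14/118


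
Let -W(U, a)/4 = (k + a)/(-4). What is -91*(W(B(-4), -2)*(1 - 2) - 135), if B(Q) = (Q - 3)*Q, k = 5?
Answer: 12558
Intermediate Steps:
B(Q) = Q*(-3 + Q) (B(Q) = (-3 + Q)*Q = Q*(-3 + Q))
W(U, a) = 5 + a (W(U, a) = -4*(5 + a)/(-4) = -4*(5 + a)*(-1)/4 = -4*(-5/4 - a/4) = 5 + a)
-91*(W(B(-4), -2)*(1 - 2) - 135) = -91*((5 - 2)*(1 - 2) - 135) = -91*(3*(-1) - 135) = -91*(-3 - 135) = -91*(-138) = 12558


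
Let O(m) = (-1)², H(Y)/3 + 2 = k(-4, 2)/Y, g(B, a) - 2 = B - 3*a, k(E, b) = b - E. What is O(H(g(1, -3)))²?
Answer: 1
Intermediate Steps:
g(B, a) = 2 + B - 3*a (g(B, a) = 2 + (B - 3*a) = 2 + B - 3*a)
H(Y) = -6 + 18/Y (H(Y) = -6 + 3*((2 - 1*(-4))/Y) = -6 + 3*((2 + 4)/Y) = -6 + 3*(6/Y) = -6 + 18/Y)
O(m) = 1
O(H(g(1, -3)))² = 1² = 1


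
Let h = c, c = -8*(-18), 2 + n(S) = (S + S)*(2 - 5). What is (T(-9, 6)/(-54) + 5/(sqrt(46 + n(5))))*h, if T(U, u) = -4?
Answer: 32/3 + 360*sqrt(14)/7 ≈ 203.09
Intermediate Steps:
n(S) = -2 - 6*S (n(S) = -2 + (S + S)*(2 - 5) = -2 + (2*S)*(-3) = -2 - 6*S)
c = 144
h = 144
(T(-9, 6)/(-54) + 5/(sqrt(46 + n(5))))*h = (-4/(-54) + 5/(sqrt(46 + (-2 - 6*5))))*144 = (-4*(-1/54) + 5/(sqrt(46 + (-2 - 30))))*144 = (2/27 + 5/(sqrt(46 - 32)))*144 = (2/27 + 5/(sqrt(14)))*144 = (2/27 + 5*(sqrt(14)/14))*144 = (2/27 + 5*sqrt(14)/14)*144 = 32/3 + 360*sqrt(14)/7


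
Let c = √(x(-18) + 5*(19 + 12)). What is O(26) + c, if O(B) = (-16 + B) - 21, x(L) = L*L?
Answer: -11 + √479 ≈ 10.886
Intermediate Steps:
x(L) = L²
c = √479 (c = √((-18)² + 5*(19 + 12)) = √(324 + 5*31) = √(324 + 155) = √479 ≈ 21.886)
O(B) = -37 + B
O(26) + c = (-37 + 26) + √479 = -11 + √479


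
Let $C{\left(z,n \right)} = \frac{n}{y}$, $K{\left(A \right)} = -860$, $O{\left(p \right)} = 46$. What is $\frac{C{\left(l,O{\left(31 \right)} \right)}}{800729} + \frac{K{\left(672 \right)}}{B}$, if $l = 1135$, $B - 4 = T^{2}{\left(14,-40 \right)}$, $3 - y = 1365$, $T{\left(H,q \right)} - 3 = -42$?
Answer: $- \frac{93790996243}{166315416945} \approx -0.56393$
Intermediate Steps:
$T{\left(H,q \right)} = -39$ ($T{\left(H,q \right)} = 3 - 42 = -39$)
$y = -1362$ ($y = 3 - 1365 = -1362$)
$B = 1525$ ($B = 4 + \left(-39\right)^{2} = 4 + 1521 = 1525$)
$C{\left(z,n \right)} = - \frac{n}{1362}$ ($C{\left(z,n \right)} = \frac{n}{-1362} = n \left(- \frac{1}{1362}\right) = - \frac{n}{1362}$)
$\frac{C{\left(l,O{\left(31 \right)} \right)}}{800729} + \frac{K{\left(672 \right)}}{B} = \frac{\left(- \frac{1}{1362}\right) 46}{800729} - \frac{860}{1525} = \left(- \frac{23}{681}\right) \frac{1}{800729} - \frac{172}{305} = - \frac{23}{545296449} - \frac{172}{305} = - \frac{93790996243}{166315416945}$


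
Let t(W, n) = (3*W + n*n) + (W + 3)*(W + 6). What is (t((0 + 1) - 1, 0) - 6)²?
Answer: 144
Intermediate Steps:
t(W, n) = n² + 3*W + (3 + W)*(6 + W) (t(W, n) = (3*W + n²) + (3 + W)*(6 + W) = (n² + 3*W) + (3 + W)*(6 + W) = n² + 3*W + (3 + W)*(6 + W))
(t((0 + 1) - 1, 0) - 6)² = ((18 + ((0 + 1) - 1)² + 0² + 12*((0 + 1) - 1)) - 6)² = ((18 + (1 - 1)² + 0 + 12*(1 - 1)) - 6)² = ((18 + 0² + 0 + 12*0) - 6)² = ((18 + 0 + 0 + 0) - 6)² = (18 - 6)² = 12² = 144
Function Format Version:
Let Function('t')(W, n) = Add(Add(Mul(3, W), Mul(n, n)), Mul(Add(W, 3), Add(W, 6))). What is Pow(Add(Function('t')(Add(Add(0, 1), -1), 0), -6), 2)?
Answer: 144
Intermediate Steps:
Function('t')(W, n) = Add(Pow(n, 2), Mul(3, W), Mul(Add(3, W), Add(6, W))) (Function('t')(W, n) = Add(Add(Mul(3, W), Pow(n, 2)), Mul(Add(3, W), Add(6, W))) = Add(Add(Pow(n, 2), Mul(3, W)), Mul(Add(3, W), Add(6, W))) = Add(Pow(n, 2), Mul(3, W), Mul(Add(3, W), Add(6, W))))
Pow(Add(Function('t')(Add(Add(0, 1), -1), 0), -6), 2) = Pow(Add(Add(18, Pow(Add(Add(0, 1), -1), 2), Pow(0, 2), Mul(12, Add(Add(0, 1), -1))), -6), 2) = Pow(Add(Add(18, Pow(Add(1, -1), 2), 0, Mul(12, Add(1, -1))), -6), 2) = Pow(Add(Add(18, Pow(0, 2), 0, Mul(12, 0)), -6), 2) = Pow(Add(Add(18, 0, 0, 0), -6), 2) = Pow(Add(18, -6), 2) = Pow(12, 2) = 144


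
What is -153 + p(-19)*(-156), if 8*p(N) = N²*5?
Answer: -70701/2 ≈ -35351.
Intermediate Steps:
p(N) = 5*N²/8 (p(N) = (N²*5)/8 = (5*N²)/8 = 5*N²/8)
-153 + p(-19)*(-156) = -153 + ((5/8)*(-19)²)*(-156) = -153 + ((5/8)*361)*(-156) = -153 + (1805/8)*(-156) = -153 - 70395/2 = -70701/2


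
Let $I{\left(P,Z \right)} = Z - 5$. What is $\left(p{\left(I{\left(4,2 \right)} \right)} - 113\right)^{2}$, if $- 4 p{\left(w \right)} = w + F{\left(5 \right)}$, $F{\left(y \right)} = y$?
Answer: $\frac{51529}{4} \approx 12882.0$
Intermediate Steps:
$I{\left(P,Z \right)} = -5 + Z$
$p{\left(w \right)} = - \frac{5}{4} - \frac{w}{4}$ ($p{\left(w \right)} = - \frac{w + 5}{4} = - \frac{5 + w}{4} = - \frac{5}{4} - \frac{w}{4}$)
$\left(p{\left(I{\left(4,2 \right)} \right)} - 113\right)^{2} = \left(\left(- \frac{5}{4} - \frac{-5 + 2}{4}\right) - 113\right)^{2} = \left(\left(- \frac{5}{4} - - \frac{3}{4}\right) - 113\right)^{2} = \left(\left(- \frac{5}{4} + \frac{3}{4}\right) - 113\right)^{2} = \left(- \frac{1}{2} - 113\right)^{2} = \left(- \frac{227}{2}\right)^{2} = \frac{51529}{4}$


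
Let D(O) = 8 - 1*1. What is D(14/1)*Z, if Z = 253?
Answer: 1771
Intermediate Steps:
D(O) = 7 (D(O) = 8 - 1 = 7)
D(14/1)*Z = 7*253 = 1771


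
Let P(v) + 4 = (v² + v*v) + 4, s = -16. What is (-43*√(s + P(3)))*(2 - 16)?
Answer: 602*√2 ≈ 851.36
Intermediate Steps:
P(v) = 2*v² (P(v) = -4 + ((v² + v*v) + 4) = -4 + ((v² + v²) + 4) = -4 + (2*v² + 4) = -4 + (4 + 2*v²) = 2*v²)
(-43*√(s + P(3)))*(2 - 16) = (-43*√(-16 + 2*3²))*(2 - 16) = -43*√(-16 + 2*9)*(-14) = -43*√(-16 + 18)*(-14) = -43*√2*(-14) = 602*√2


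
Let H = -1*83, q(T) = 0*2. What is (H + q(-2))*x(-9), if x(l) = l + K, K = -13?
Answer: 1826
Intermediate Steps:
q(T) = 0
x(l) = -13 + l (x(l) = l - 13 = -13 + l)
H = -83
(H + q(-2))*x(-9) = (-83 + 0)*(-13 - 9) = -83*(-22) = 1826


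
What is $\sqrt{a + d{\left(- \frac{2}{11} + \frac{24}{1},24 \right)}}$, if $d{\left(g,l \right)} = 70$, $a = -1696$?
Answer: $i \sqrt{1626} \approx 40.324 i$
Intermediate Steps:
$\sqrt{a + d{\left(- \frac{2}{11} + \frac{24}{1},24 \right)}} = \sqrt{-1696 + 70} = \sqrt{-1626} = i \sqrt{1626}$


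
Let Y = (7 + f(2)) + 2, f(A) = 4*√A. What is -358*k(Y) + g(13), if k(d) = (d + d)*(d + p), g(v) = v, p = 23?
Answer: -229107 - 117424*√2 ≈ -3.9517e+5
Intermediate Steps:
Y = 9 + 4*√2 (Y = (7 + 4*√2) + 2 = 9 + 4*√2 ≈ 14.657)
k(d) = 2*d*(23 + d) (k(d) = (d + d)*(d + 23) = (2*d)*(23 + d) = 2*d*(23 + d))
-358*k(Y) + g(13) = -716*(9 + 4*√2)*(23 + (9 + 4*√2)) + 13 = -716*(9 + 4*√2)*(32 + 4*√2) + 13 = 13 - 716*(9 + 4*√2)*(32 + 4*√2)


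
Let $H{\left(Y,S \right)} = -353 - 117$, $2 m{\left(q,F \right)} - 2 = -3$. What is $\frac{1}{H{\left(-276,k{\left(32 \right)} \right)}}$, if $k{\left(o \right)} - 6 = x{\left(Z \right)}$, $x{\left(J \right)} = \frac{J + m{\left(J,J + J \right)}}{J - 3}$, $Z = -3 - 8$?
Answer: $- \frac{1}{470} \approx -0.0021277$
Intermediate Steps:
$m{\left(q,F \right)} = - \frac{1}{2}$ ($m{\left(q,F \right)} = 1 + \frac{1}{2} \left(-3\right) = 1 - \frac{3}{2} = - \frac{1}{2}$)
$Z = -11$ ($Z = -3 - 8 = -11$)
$x{\left(J \right)} = \frac{- \frac{1}{2} + J}{-3 + J}$ ($x{\left(J \right)} = \frac{J - \frac{1}{2}}{J - 3} = \frac{- \frac{1}{2} + J}{-3 + J}$)
$k{\left(o \right)} = \frac{191}{28}$ ($k{\left(o \right)} = 6 + \frac{- \frac{1}{2} - 11}{-3 - 11} = 6 + \frac{1}{-14} \left(- \frac{23}{2}\right) = 6 - - \frac{23}{28} = 6 + \frac{23}{28} = \frac{191}{28}$)
$H{\left(Y,S \right)} = -470$ ($H{\left(Y,S \right)} = -353 - 117 = -470$)
$\frac{1}{H{\left(-276,k{\left(32 \right)} \right)}} = \frac{1}{-470} = - \frac{1}{470}$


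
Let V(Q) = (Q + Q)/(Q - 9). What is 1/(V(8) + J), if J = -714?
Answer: -1/730 ≈ -0.0013699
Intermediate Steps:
V(Q) = 2*Q/(-9 + Q) (V(Q) = (2*Q)/(-9 + Q) = 2*Q/(-9 + Q))
1/(V(8) + J) = 1/(2*8/(-9 + 8) - 714) = 1/(2*8/(-1) - 714) = 1/(2*8*(-1) - 714) = 1/(-16 - 714) = 1/(-730) = -1/730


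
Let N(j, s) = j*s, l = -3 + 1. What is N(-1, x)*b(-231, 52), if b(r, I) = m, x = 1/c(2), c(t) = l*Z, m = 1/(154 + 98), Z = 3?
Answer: 1/1512 ≈ 0.00066138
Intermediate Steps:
l = -2
m = 1/252 ≈ 0.0039683
c(t) = -6 (c(t) = -2*3 = -6)
x = -⅙ (x = 1/(-6) = 1*(-⅙) = -⅙ ≈ -0.16667)
b(r, I) = 1/252
N(-1, x)*b(-231, 52) = -1*(-⅙)*(1/252) = (⅙)*(1/252) = 1/1512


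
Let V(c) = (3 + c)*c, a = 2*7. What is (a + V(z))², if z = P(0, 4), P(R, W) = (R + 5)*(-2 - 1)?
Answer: 37636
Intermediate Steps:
a = 14
P(R, W) = -15 - 3*R (P(R, W) = (5 + R)*(-3) = -15 - 3*R)
z = -15 (z = -15 - 3*0 = -15 + 0 = -15)
V(c) = c*(3 + c)
(a + V(z))² = (14 - 15*(3 - 15))² = (14 - 15*(-12))² = (14 + 180)² = 194² = 37636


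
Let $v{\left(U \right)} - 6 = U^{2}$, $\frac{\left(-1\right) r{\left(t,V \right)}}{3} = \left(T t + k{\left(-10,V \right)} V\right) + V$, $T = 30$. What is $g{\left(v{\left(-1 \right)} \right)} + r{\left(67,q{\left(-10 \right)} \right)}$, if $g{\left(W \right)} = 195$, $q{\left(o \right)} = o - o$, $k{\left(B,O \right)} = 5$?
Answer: $-5835$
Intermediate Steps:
$q{\left(o \right)} = 0$
$r{\left(t,V \right)} = - 90 t - 18 V$ ($r{\left(t,V \right)} = - 3 \left(\left(30 t + 5 V\right) + V\right) = - 3 \left(\left(5 V + 30 t\right) + V\right) = - 3 \left(6 V + 30 t\right) = - 90 t - 18 V$)
$v{\left(U \right)} = 6 + U^{2}$
$g{\left(v{\left(-1 \right)} \right)} + r{\left(67,q{\left(-10 \right)} \right)} = 195 - 6030 = -5835$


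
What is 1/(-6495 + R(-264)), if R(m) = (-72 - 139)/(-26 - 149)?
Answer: -175/1136414 ≈ -0.00015399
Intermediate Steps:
R(m) = 211/175 (R(m) = -211/(-175) = -211*(-1/175) = 211/175)
1/(-6495 + R(-264)) = 1/(-6495 + 211/175) = 1/(-1136414/175) = -175/1136414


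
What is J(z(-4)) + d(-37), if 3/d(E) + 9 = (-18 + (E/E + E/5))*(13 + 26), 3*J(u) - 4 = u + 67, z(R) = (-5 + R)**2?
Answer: 243337/4803 ≈ 50.664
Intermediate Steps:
J(u) = 71/3 + u/3 (J(u) = 4/3 + (u + 67)/3 = 4/3 + (67 + u)/3 = 4/3 + (67/3 + u/3) = 71/3 + u/3)
d(E) = 3/(-672 + 39*E/5) (d(E) = 3/(-9 + (-18 + (E/E + E/5))*(13 + 26)) = 3/(-9 + (-18 + (1 + E*(1/5)))*39) = 3/(-9 + (-18 + (1 + E/5))*39) = 3/(-9 + (-17 + E/5)*39) = 3/(-9 + (-663 + 39*E/5)) = 3/(-672 + 39*E/5))
J(z(-4)) + d(-37) = (71/3 + (-5 - 4)**2/3) + 5/(-1120 + 13*(-37)) = (71/3 + (1/3)*(-9)**2) + 5/(-1120 - 481) = (71/3 + (1/3)*81) + 5/(-1601) = (71/3 + 27) + 5*(-1/1601) = 152/3 - 5/1601 = 243337/4803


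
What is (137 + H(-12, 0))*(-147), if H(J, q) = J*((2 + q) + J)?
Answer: -37779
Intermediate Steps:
H(J, q) = J*(2 + J + q)
(137 + H(-12, 0))*(-147) = (137 - 12*(2 - 12 + 0))*(-147) = (137 - 12*(-10))*(-147) = (137 + 120)*(-147) = 257*(-147) = -37779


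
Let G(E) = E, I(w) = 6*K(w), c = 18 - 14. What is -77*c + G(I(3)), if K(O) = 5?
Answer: -278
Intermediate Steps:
c = 4
I(w) = 30 (I(w) = 6*5 = 30)
-77*c + G(I(3)) = -77*4 + 30 = -308 + 30 = -278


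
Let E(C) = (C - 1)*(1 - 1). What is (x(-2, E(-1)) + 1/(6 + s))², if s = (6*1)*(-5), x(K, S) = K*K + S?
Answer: 9025/576 ≈ 15.668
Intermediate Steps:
E(C) = 0 (E(C) = (-1 + C)*0 = 0)
x(K, S) = S + K² (x(K, S) = K² + S = S + K²)
s = -30 (s = 6*(-5) = -30)
(x(-2, E(-1)) + 1/(6 + s))² = ((0 + (-2)²) + 1/(6 - 30))² = ((0 + 4) + 1/(-24))² = (4 - 1/24)² = (95/24)² = 9025/576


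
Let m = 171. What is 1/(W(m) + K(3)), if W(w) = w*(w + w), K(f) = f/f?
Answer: 1/58483 ≈ 1.7099e-5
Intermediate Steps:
K(f) = 1
W(w) = 2*w² (W(w) = w*(2*w) = 2*w²)
1/(W(m) + K(3)) = 1/(2*171² + 1) = 1/(2*29241 + 1) = 1/(58482 + 1) = 1/58483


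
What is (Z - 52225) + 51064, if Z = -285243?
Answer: -286404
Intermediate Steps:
(Z - 52225) + 51064 = (-285243 - 52225) + 51064 = -337468 + 51064 = -286404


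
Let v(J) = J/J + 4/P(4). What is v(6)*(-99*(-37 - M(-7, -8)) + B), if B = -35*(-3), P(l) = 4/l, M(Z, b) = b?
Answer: 14880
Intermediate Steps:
B = 105
v(J) = 5 (v(J) = J/J + 4/((4/4)) = 1 + 4/((4*(1/4))) = 1 + 4/1 = 1 + 4*1 = 1 + 4 = 5)
v(6)*(-99*(-37 - M(-7, -8)) + B) = 5*(-99*(-37 - 1*(-8)) + 105) = 5*(-99*(-37 + 8) + 105) = 5*(-99*(-29) + 105) = 5*(2871 + 105) = 5*2976 = 14880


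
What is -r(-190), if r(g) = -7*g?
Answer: -1330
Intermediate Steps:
-r(-190) = -(-7)*(-190) = -1*1330 = -1330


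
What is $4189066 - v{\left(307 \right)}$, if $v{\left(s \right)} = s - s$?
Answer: $4189066$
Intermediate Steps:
$v{\left(s \right)} = 0$
$4189066 - v{\left(307 \right)} = 4189066 - 0 = 4189066 + 0 = 4189066$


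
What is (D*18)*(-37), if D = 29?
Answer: -19314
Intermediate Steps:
(D*18)*(-37) = (29*18)*(-37) = 522*(-37) = -19314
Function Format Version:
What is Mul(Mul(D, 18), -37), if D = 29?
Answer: -19314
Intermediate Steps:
Mul(Mul(D, 18), -37) = Mul(Mul(29, 18), -37) = Mul(522, -37) = -19314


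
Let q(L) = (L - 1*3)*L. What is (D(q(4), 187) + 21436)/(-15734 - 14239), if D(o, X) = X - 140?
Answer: -7161/9991 ≈ -0.71675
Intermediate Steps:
q(L) = L*(-3 + L) (q(L) = (L - 3)*L = (-3 + L)*L = L*(-3 + L))
D(o, X) = -140 + X
(D(q(4), 187) + 21436)/(-15734 - 14239) = ((-140 + 187) + 21436)/(-15734 - 14239) = (47 + 21436)/(-29973) = 21483*(-1/29973) = -7161/9991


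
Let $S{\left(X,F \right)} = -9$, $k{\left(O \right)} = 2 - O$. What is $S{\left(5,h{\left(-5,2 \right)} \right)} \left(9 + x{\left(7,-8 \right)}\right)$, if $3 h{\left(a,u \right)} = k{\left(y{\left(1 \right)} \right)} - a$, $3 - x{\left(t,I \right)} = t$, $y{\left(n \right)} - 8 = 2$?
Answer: $-45$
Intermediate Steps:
$y{\left(n \right)} = 10$ ($y{\left(n \right)} = 8 + 2 = 10$)
$x{\left(t,I \right)} = 3 - t$
$h{\left(a,u \right)} = - \frac{8}{3} - \frac{a}{3}$ ($h{\left(a,u \right)} = \frac{\left(2 - 10\right) - a}{3} = \frac{-8 - a}{3} = - \frac{8}{3} - \frac{a}{3}$)
$S{\left(5,h{\left(-5,2 \right)} \right)} \left(9 + x{\left(7,-8 \right)}\right) = - 9 \left(9 + \left(3 - 7\right)\right) = - 9 \left(9 - 4\right) = \left(-9\right) 5 = -45$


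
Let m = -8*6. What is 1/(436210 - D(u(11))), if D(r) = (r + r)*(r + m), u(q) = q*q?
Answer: 1/418544 ≈ 2.3892e-6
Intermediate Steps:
u(q) = q²
m = -48
D(r) = 2*r*(-48 + r) (D(r) = (r + r)*(r - 48) = (2*r)*(-48 + r) = 2*r*(-48 + r))
1/(436210 - D(u(11))) = 1/(436210 - 2*11²*(-48 + 11²)) = 1/(436210 - 2*121*(-48 + 121)) = 1/(436210 - 2*121*73) = 1/(436210 - 1*17666) = 1/(436210 - 17666) = 1/418544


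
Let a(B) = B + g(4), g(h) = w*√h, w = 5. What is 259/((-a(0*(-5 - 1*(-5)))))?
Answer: -259/10 ≈ -25.900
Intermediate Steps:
g(h) = 5*√h
a(B) = 10 + B (a(B) = B + 5*√4 = B + 5*2 = B + 10 = 10 + B)
259/((-a(0*(-5 - 1*(-5))))) = 259/((-(10 + 0*(-5 - 1*(-5))))) = 259/((-(10 + 0*(-5 + 5)))) = 259/((-(10 + 0*0))) = 259/((-(10 + 0))) = 259/((-1*10)) = 259/(-10) = 259*(-⅒) = -259/10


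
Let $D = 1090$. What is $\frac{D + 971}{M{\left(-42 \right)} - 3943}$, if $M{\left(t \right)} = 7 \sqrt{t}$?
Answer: $- \frac{8126523}{15549307} - \frac{14427 i \sqrt{42}}{15549307} \approx -0.52263 - 0.006013 i$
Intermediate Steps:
$\frac{D + 971}{M{\left(-42 \right)} - 3943} = \frac{1090 + 971}{7 \sqrt{-42} - 3943} = \frac{2061}{7 i \sqrt{42} - 3943} = \frac{2061}{-3943 + 7 i \sqrt{42}}$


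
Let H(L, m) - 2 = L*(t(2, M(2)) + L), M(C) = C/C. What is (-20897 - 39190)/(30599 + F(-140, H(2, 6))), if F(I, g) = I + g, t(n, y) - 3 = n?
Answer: -60087/30475 ≈ -1.9717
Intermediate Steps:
M(C) = 1
t(n, y) = 3 + n
H(L, m) = 2 + L*(5 + L) (H(L, m) = 2 + L*((3 + 2) + L) = 2 + L*(5 + L))
(-20897 - 39190)/(30599 + F(-140, H(2, 6))) = (-20897 - 39190)/(30599 + (-140 + (2 + 2**2 + 5*2))) = -60087/(30599 + (-140 + (2 + 4 + 10))) = -60087/(30599 + (-140 + 16)) = -60087/(30599 - 124) = -60087/30475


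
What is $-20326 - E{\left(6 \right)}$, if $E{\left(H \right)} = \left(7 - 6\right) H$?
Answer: $-20332$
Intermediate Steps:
$E{\left(H \right)} = H$ ($E{\left(H \right)} = 1 H = H$)
$-20326 - E{\left(6 \right)} = -20326 - 6 = -20332$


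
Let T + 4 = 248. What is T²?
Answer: 59536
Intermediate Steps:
T = 244 (T = -4 + 248 = 244)
T² = 244² = 59536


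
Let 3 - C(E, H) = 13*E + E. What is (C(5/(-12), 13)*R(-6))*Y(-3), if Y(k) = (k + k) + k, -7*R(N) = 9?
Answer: 1431/14 ≈ 102.21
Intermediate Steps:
R(N) = -9/7 (R(N) = -1/7*9 = -9/7)
Y(k) = 3*k (Y(k) = 2*k + k = 3*k)
C(E, H) = 3 - 14*E (C(E, H) = 3 - (13*E + E) = 3 - 14*E)
(C(5/(-12), 13)*R(-6))*Y(-3) = ((3 - 70/(-12))*(-9/7))*(3*(-3)) = ((3 - 70*(-1)/12)*(-9/7))*(-9) = ((3 - 14*(-5/12))*(-9/7))*(-9) = ((3 + 35/6)*(-9/7))*(-9) = ((53/6)*(-9/7))*(-9) = -159/14*(-9) = 1431/14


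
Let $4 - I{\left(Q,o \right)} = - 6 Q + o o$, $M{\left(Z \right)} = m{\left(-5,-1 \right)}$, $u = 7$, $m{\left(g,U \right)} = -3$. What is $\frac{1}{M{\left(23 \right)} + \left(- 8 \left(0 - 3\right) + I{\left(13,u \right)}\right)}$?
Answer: $\frac{1}{54} \approx 0.018519$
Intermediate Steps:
$M{\left(Z \right)} = -3$
$I{\left(Q,o \right)} = 4 - o^{2} + 6 Q$ ($I{\left(Q,o \right)} = 4 - \left(- 6 Q + o o\right) = 4 - \left(- 6 Q + o^{2}\right) = 4 - \left(o^{2} - 6 Q\right) = 4 + \left(- o^{2} + 6 Q\right) = 4 - o^{2} + 6 Q$)
$\frac{1}{M{\left(23 \right)} + \left(- 8 \left(0 - 3\right) + I{\left(13,u \right)}\right)} = \frac{1}{-3 + \left(- 8 \left(0 - 3\right) + \left(4 - 7^{2} + 6 \cdot 13\right)\right)} = \frac{1}{-3 + \left(\left(-8\right) \left(-3\right) + \left(4 - 49 + 78\right)\right)} = \frac{1}{-3 + \left(24 + \left(4 - 49 + 78\right)\right)} = \frac{1}{-3 + \left(24 + 33\right)} = \frac{1}{-3 + 57} = \frac{1}{54}$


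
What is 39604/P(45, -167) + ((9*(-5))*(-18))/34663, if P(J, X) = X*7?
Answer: -1371846562/40521047 ≈ -33.855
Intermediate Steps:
P(J, X) = 7*X
39604/P(45, -167) + ((9*(-5))*(-18))/34663 = 39604/((7*(-167))) + ((9*(-5))*(-18))/34663 = 39604/(-1169) - 45*(-18)*(1/34663) = 39604*(-1/1169) + 810*(1/34663) = -39604/1169 + 810/34663 = -1371846562/40521047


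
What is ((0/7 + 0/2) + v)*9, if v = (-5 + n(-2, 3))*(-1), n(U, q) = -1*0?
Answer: 45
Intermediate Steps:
n(U, q) = 0
v = 5 (v = (-5 + 0)*(-1) = -5*(-1) = 5)
((0/7 + 0/2) + v)*9 = ((0/7 + 0/2) + 5)*9 = ((0*(⅐) + 0*(½)) + 5)*9 = ((0 + 0) + 5)*9 = (0 + 5)*9 = 5*9 = 45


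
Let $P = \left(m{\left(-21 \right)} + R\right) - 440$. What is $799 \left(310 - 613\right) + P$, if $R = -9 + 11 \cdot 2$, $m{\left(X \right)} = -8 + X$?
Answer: $-242553$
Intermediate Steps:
$R = 13$ ($R = -9 + 22 = 13$)
$P = -456$ ($P = \left(\left(-8 - 21\right) + 13\right) - 440 = \left(-29 + 13\right) - 440 = -16 - 440 = -456$)
$799 \left(310 - 613\right) + P = 799 \left(310 - 613\right) - 456 = 799 \left(-303\right) - 456 = -242097 - 456 = -242553$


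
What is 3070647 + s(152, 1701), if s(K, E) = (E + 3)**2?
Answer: 5974263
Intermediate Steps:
s(K, E) = (3 + E)**2
3070647 + s(152, 1701) = 3070647 + (3 + 1701)**2 = 3070647 + 1704**2 = 3070647 + 2903616 = 5974263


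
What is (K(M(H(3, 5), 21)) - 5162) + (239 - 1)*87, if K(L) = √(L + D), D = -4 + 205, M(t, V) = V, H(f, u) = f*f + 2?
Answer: 15544 + √222 ≈ 15559.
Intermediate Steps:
H(f, u) = 2 + f² (H(f, u) = f² + 2 = 2 + f²)
D = 201
K(L) = √(201 + L) (K(L) = √(L + 201) = √(201 + L))
(K(M(H(3, 5), 21)) - 5162) + (239 - 1)*87 = (√(201 + 21) - 5162) + (239 - 1)*87 = (√222 - 5162) + 238*87 = (-5162 + √222) + 20706 = 15544 + √222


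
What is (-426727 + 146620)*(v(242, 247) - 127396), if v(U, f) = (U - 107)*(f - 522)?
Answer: 46083483747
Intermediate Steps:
v(U, f) = (-522 + f)*(-107 + U) (v(U, f) = (-107 + U)*(-522 + f) = (-522 + f)*(-107 + U))
(-426727 + 146620)*(v(242, 247) - 127396) = (-426727 + 146620)*((55854 - 522*242 - 107*247 + 242*247) - 127396) = -280107*((55854 - 126324 - 26429 + 59774) - 127396) = -280107*(-37125 - 127396) = -280107*(-164521) = 46083483747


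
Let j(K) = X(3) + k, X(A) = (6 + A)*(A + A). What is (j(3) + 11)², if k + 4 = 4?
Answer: 4225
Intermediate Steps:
k = 0 (k = -4 + 4 = 0)
X(A) = 2*A*(6 + A) (X(A) = (6 + A)*(2*A) = 2*A*(6 + A))
j(K) = 54 (j(K) = 2*3*(6 + 3) + 0 = 2*3*9 + 0 = 54 + 0 = 54)
(j(3) + 11)² = (54 + 11)² = 65² = 4225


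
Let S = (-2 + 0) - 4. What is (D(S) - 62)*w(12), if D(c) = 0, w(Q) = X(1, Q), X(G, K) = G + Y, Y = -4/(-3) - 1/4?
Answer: -775/6 ≈ -129.17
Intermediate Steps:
Y = 13/12 (Y = -4*(-1/3) - 1*1/4 = 4/3 - 1/4 = 13/12 ≈ 1.0833)
S = -6 (S = -2 - 4 = -6)
X(G, K) = 13/12 + G (X(G, K) = G + 13/12 = 13/12 + G)
w(Q) = 25/12 (w(Q) = 13/12 + 1 = 25/12)
(D(S) - 62)*w(12) = (0 - 62)*(25/12) = -62*25/12 = -775/6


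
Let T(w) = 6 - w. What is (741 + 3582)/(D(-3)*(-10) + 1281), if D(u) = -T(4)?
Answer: 4323/1301 ≈ 3.3228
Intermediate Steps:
D(u) = -2 (D(u) = -(6 - 1*4) = -(6 - 4) = -1*2 = -2)
(741 + 3582)/(D(-3)*(-10) + 1281) = (741 + 3582)/(-2*(-10) + 1281) = 4323/(20 + 1281) = 4323/1301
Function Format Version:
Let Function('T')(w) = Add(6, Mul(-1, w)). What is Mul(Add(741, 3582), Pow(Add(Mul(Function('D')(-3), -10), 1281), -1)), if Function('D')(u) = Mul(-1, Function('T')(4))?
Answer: Rational(4323, 1301) ≈ 3.3228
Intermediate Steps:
Function('D')(u) = -2 (Function('D')(u) = Mul(-1, Add(6, Mul(-1, 4))) = Mul(-1, Add(6, -4)) = Mul(-1, 2) = -2)
Mul(Add(741, 3582), Pow(Add(Mul(Function('D')(-3), -10), 1281), -1)) = Mul(Add(741, 3582), Pow(Add(Mul(-2, -10), 1281), -1)) = Mul(4323, Pow(Add(20, 1281), -1)) = Mul(4323, Pow(1301, -1)) = Mul(4323, Rational(1, 1301)) = Rational(4323, 1301)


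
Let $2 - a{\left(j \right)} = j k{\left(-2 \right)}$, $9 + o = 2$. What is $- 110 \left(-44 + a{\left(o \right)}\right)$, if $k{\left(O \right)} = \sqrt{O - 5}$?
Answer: $4620 - 770 i \sqrt{7} \approx 4620.0 - 2037.2 i$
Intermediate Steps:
$o = -7$ ($o = -9 + 2 = -7$)
$k{\left(O \right)} = \sqrt{-5 + O}$
$a{\left(j \right)} = 2 - i j \sqrt{7}$ ($a{\left(j \right)} = 2 - j \sqrt{-5 - 2} = 2 - j \sqrt{-7} = 2 - j i \sqrt{7} = 2 - i j \sqrt{7}$)
$- 110 \left(-44 + a{\left(o \right)}\right) = - 110 \left(-44 + \left(2 - i \left(-7\right) \sqrt{7}\right)\right) = - 110 \left(-44 + \left(2 + 7 i \sqrt{7}\right)\right) = - 110 \left(-42 + 7 i \sqrt{7}\right) = 4620 - 770 i \sqrt{7}$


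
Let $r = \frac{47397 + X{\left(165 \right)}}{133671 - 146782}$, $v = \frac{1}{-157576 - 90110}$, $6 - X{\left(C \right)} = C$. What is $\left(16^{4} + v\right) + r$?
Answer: $\frac{212810636659877}{3247411146} \approx 65532.0$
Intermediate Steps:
$X{\left(C \right)} = 6 - C$
$v = - \frac{1}{247686}$ ($v = \frac{1}{-247686} = - \frac{1}{247686} \approx -4.0374 \cdot 10^{-6}$)
$r = - \frac{47238}{13111}$ ($r = \frac{47397 + \left(6 - 165\right)}{133671 - 146782} = \frac{47397 + \left(6 - 165\right)}{-13111} = \left(47397 - 159\right) \left(- \frac{1}{13111}\right) = 47238 \left(- \frac{1}{13111}\right) = - \frac{47238}{13111} \approx -3.6029$)
$\left(16^{4} + v\right) + r = \left(16^{4} - \frac{1}{247686}\right) - \frac{47238}{13111} = \left(65536 - \frac{1}{247686}\right) - \frac{47238}{13111} = \frac{16232349695}{247686} - \frac{47238}{13111} = \frac{212810636659877}{3247411146}$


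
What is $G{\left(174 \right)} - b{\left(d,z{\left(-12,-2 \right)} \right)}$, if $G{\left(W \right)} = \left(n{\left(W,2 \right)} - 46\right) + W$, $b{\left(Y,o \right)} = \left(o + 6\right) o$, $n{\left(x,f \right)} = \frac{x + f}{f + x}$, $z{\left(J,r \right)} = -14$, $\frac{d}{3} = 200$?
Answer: $17$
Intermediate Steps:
$d = 600$ ($d = 3 \cdot 200 = 600$)
$n{\left(x,f \right)} = 1$ ($n{\left(x,f \right)} = \frac{f + x}{f + x} = 1$)
$b{\left(Y,o \right)} = o \left(6 + o\right)$ ($b{\left(Y,o \right)} = \left(6 + o\right) o = o \left(6 + o\right)$)
$G{\left(W \right)} = -45 + W$ ($G{\left(W \right)} = \left(1 - 46\right) + W = -45 + W$)
$G{\left(174 \right)} - b{\left(d,z{\left(-12,-2 \right)} \right)} = \left(-45 + 174\right) - - 14 \left(6 - 14\right) = 129 - \left(-14\right) \left(-8\right) = 129 - 112 = 17$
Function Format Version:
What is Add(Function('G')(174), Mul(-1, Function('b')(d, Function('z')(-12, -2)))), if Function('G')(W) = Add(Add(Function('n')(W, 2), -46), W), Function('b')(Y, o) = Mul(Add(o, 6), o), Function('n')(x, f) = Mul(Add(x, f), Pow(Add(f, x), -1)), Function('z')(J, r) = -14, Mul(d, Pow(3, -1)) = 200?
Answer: 17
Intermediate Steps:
d = 600 (d = Mul(3, 200) = 600)
Function('n')(x, f) = 1 (Function('n')(x, f) = Mul(Add(f, x), Pow(Add(f, x), -1)) = 1)
Function('b')(Y, o) = Mul(o, Add(6, o)) (Function('b')(Y, o) = Mul(Add(6, o), o) = Mul(o, Add(6, o)))
Function('G')(W) = Add(-45, W) (Function('G')(W) = Add(Add(1, -46), W) = Add(-45, W))
Add(Function('G')(174), Mul(-1, Function('b')(d, Function('z')(-12, -2)))) = Add(Add(-45, 174), Mul(-1, Mul(-14, Add(6, -14)))) = Add(129, Mul(-1, Mul(-14, -8))) = Add(129, Mul(-1, 112)) = Add(129, -112) = 17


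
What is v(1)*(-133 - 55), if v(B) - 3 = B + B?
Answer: -940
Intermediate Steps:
v(B) = 3 + 2*B (v(B) = 3 + (B + B) = 3 + 2*B)
v(1)*(-133 - 55) = (3 + 2*1)*(-133 - 55) = (3 + 2)*(-188) = 5*(-188) = -940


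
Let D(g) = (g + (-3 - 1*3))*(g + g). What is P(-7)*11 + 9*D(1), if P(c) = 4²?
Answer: 86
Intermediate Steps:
D(g) = 2*g*(-6 + g) (D(g) = (g + (-3 - 3))*(2*g) = (g - 6)*(2*g) = (-6 + g)*(2*g) = 2*g*(-6 + g))
P(c) = 16
P(-7)*11 + 9*D(1) = 16*11 + 9*(2*1*(-6 + 1)) = 176 + 9*(2*1*(-5)) = 176 + 9*(-10) = 176 - 90 = 86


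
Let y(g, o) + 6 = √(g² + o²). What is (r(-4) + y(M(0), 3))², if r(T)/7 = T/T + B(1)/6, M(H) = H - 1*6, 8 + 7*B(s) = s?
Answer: 1621/36 - √5 ≈ 42.792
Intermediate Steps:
B(s) = -8/7 + s/7
M(H) = -6 + H (M(H) = H - 6 = -6 + H)
r(T) = 35/6 (r(T) = 7*(T/T + (-8/7 + (⅐)*1)/6) = 7*(1 + (-8/7 + ⅐)*(⅙)) = 7*(1 - 1*⅙) = 7*(1 - ⅙) = 7*(⅚) = 35/6)
y(g, o) = -6 + √(g² + o²)
(r(-4) + y(M(0), 3))² = (35/6 + (-6 + √((-6 + 0)² + 3²)))² = (35/6 + (-6 + √((-6)² + 9)))² = (35/6 + (-6 + √(36 + 9)))² = (35/6 + (-6 + √45))² = (35/6 + (-6 + 3*√5))² = (-⅙ + 3*√5)²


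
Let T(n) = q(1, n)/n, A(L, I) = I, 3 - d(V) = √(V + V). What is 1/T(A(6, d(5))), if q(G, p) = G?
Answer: 3 - √10 ≈ -0.16228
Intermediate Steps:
d(V) = 3 - √2*√V (d(V) = 3 - √(V + V) = 3 - √(2*V) = 3 - √2*√V)
T(n) = 1/n
1/T(A(6, d(5))) = 1/(1/(3 - √2*√5)) = 1/(1/(3 - √10)) = 3 - √10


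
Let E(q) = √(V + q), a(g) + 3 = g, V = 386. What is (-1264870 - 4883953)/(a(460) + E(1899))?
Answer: -6148823/452 + 6148823*√2285/206564 ≈ -12181.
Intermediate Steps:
a(g) = -3 + g
E(q) = √(386 + q)
(-1264870 - 4883953)/(a(460) + E(1899)) = (-1264870 - 4883953)/((-3 + 460) + √(386 + 1899)) = -6148823/(457 + √2285)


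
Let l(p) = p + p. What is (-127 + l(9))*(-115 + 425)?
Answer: -33790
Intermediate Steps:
l(p) = 2*p
(-127 + l(9))*(-115 + 425) = (-127 + 2*9)*(-115 + 425) = (-127 + 18)*310 = -109*310 = -33790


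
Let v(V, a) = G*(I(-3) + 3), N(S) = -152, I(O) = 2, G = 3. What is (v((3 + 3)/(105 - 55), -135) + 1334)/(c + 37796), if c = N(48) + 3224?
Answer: 1349/40868 ≈ 0.033009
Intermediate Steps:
v(V, a) = 15 (v(V, a) = 3*(2 + 3) = 3*5 = 15)
c = 3072 (c = -152 + 3224 = 3072)
(v((3 + 3)/(105 - 55), -135) + 1334)/(c + 37796) = (15 + 1334)/(3072 + 37796) = 1349/40868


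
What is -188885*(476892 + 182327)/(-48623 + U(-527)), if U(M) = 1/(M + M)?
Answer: 131240476179010/51248643 ≈ 2.5609e+6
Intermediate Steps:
U(M) = 1/(2*M)
-188885*(476892 + 182327)/(-48623 + U(-527)) = -188885*(476892 + 182327)/(-48623 + (½)/(-527)) = -188885*659219/(-48623 + (½)*(-1/527)) = -188885*659219/(-48623 - 1/1054) = -188885/((-51248643/1054*1/659219)) = -188885/(-51248643/694816826) = -188885*(-694816826/51248643) = 131240476179010/51248643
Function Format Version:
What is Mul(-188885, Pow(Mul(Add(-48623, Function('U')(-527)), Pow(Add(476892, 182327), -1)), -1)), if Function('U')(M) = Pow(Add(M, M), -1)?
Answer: Rational(131240476179010, 51248643) ≈ 2.5609e+6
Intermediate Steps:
Function('U')(M) = Mul(Rational(1, 2), Pow(M, -1)) (Function('U')(M) = Pow(Mul(2, M), -1) = Mul(Rational(1, 2), Pow(M, -1)))
Mul(-188885, Pow(Mul(Add(-48623, Function('U')(-527)), Pow(Add(476892, 182327), -1)), -1)) = Mul(-188885, Pow(Mul(Add(-48623, Mul(Rational(1, 2), Pow(-527, -1))), Pow(Add(476892, 182327), -1)), -1)) = Mul(-188885, Pow(Mul(Add(-48623, Mul(Rational(1, 2), Rational(-1, 527))), Pow(659219, -1)), -1)) = Mul(-188885, Pow(Mul(Add(-48623, Rational(-1, 1054)), Rational(1, 659219)), -1)) = Mul(-188885, Pow(Mul(Rational(-51248643, 1054), Rational(1, 659219)), -1)) = Mul(-188885, Pow(Rational(-51248643, 694816826), -1)) = Mul(-188885, Rational(-694816826, 51248643)) = Rational(131240476179010, 51248643)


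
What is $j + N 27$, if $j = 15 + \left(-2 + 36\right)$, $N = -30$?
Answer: $-761$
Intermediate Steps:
$j = 49$ ($j = 15 + 34 = 49$)
$j + N 27 = 49 - 810 = -761$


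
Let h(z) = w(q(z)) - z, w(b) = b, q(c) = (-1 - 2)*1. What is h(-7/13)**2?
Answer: 1024/169 ≈ 6.0592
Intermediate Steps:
q(c) = -3 (q(c) = -3*1 = -3)
h(z) = -3 - z
h(-7/13)**2 = (-3 - (-7)/13)**2 = (-3 - 1*(-7/13))**2 = (-3 + 7/13)**2 = (-32/13)**2 = 1024/169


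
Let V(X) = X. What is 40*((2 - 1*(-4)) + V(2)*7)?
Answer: 800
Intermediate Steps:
40*((2 - 1*(-4)) + V(2)*7) = 40*((2 - 1*(-4)) + 2*7) = 40*((2 + 4) + 14) = 40*(6 + 14) = 40*20 = 800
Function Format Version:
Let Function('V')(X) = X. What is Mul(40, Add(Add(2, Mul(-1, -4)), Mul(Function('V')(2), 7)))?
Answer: 800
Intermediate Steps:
Mul(40, Add(Add(2, Mul(-1, -4)), Mul(Function('V')(2), 7))) = Mul(40, Add(Add(2, Mul(-1, -4)), Mul(2, 7))) = Mul(40, Add(Add(2, 4), 14)) = Mul(40, Add(6, 14)) = Mul(40, 20) = 800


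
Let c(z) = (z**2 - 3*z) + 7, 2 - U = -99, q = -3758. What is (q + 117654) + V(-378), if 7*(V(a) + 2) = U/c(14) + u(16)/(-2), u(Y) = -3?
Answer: 256717761/2254 ≈ 1.1389e+5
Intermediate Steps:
U = 101 (U = 2 - 1*(-99) = 2 + 99 = 101)
c(z) = 7 + z**2 - 3*z
V(a) = -3823/2254 (V(a) = -2 + (101/(7 + 14**2 - 3*14) - 3/(-2))/7 = -2 + (101/(7 + 196 - 42) - 3*(-1/2))/7 = -2 + (101/161 + 3/2)/7 = -2 + (1/7)*(685/322) = -2 + 685/2254 = -3823/2254)
(q + 117654) + V(-378) = (-3758 + 117654) - 3823/2254 = 113896 - 3823/2254 = 256717761/2254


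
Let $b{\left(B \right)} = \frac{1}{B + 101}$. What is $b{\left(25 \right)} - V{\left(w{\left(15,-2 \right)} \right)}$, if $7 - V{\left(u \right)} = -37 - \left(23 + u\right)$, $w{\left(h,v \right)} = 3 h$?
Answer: $- \frac{14111}{126} \approx -111.99$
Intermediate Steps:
$V{\left(u \right)} = 67 + u$ ($V{\left(u \right)} = 7 - \left(-37 - \left(23 + u\right)\right) = 7 - \left(-60 - u\right) = 7 + \left(60 + u\right) = 67 + u$)
$b{\left(B \right)} = \frac{1}{101 + B}$
$b{\left(25 \right)} - V{\left(w{\left(15,-2 \right)} \right)} = \frac{1}{101 + 25} - \left(67 + 3 \cdot 15\right) = \frac{1}{126} - \left(67 + 45\right) = \frac{1}{126} - 112 = - \frac{14111}{126}$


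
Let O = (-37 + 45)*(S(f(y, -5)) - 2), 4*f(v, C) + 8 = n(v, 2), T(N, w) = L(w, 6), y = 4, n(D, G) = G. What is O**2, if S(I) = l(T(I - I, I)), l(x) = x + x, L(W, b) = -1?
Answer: 1024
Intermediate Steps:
T(N, w) = -1
f(v, C) = -3/2 (f(v, C) = -2 + (1/4)*2 = -2 + 1/2 = -3/2)
l(x) = 2*x
S(I) = -2 (S(I) = 2*(-1) = -2)
O = -32 (O = (-37 + 45)*(-2 - 2) = 8*(-4) = -32)
O**2 = (-32)**2 = 1024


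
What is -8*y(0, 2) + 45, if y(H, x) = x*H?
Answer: 45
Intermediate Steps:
y(H, x) = H*x
-8*y(0, 2) + 45 = -0*2 + 45 = -8*0 + 45 = 0 + 45 = 45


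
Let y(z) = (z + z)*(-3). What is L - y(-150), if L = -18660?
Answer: -19560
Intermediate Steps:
y(z) = -6*z (y(z) = (2*z)*(-3) = -6*z)
L - y(-150) = -18660 - (-6)*(-150) = -18660 - 1*900 = -18660 - 900 = -19560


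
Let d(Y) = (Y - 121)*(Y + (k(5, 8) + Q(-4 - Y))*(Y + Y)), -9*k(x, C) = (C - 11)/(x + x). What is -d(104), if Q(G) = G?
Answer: -5700032/15 ≈ -3.8000e+5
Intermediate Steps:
k(x, C) = -(-11 + C)/(18*x) (k(x, C) = -(C - 11)/(9*(x + x)) = -(-11 + C)/(9*(2*x)) = -(-11 + C)*1/(2*x)/9 = -(-11 + C)/(18*x))
d(Y) = (-121 + Y)*(Y + 2*Y*(-119/30 - Y)) (d(Y) = (Y - 121)*(Y + ((1/18)*(11 - 1*8)/5 + (-4 - Y))*(Y + Y)) = (-121 + Y)*(Y + ((1/18)*(⅕)*(11 - 8) + (-4 - Y))*(2*Y)) = (-121 + Y)*(Y + ((1/18)*(⅕)*3 + (-4 - Y))*(2*Y)) = (-121 + Y)*(Y + (1/30 + (-4 - Y))*(2*Y)) = (-121 + Y)*(Y + (-119/30 - Y)*(2*Y)) = (-121 + Y)*(Y + 2*Y*(-119/30 - Y)))
-d(104) = -2*104*(6292 - 15*104² + 1763*104)/15 = -2*104*(6292 - 15*10816 + 183352)/15 = -2*104*(6292 - 162240 + 183352)/15 = -2*104*27404/15 = -1*5700032/15 = -5700032/15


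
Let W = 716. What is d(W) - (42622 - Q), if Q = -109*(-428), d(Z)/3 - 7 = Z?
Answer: 6199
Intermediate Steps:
d(Z) = 21 + 3*Z
Q = 46652
d(W) - (42622 - Q) = (21 + 3*716) - (42622 - 1*46652) = (21 + 2148) - (42622 - 46652) = 2169 - 1*(-4030) = 2169 + 4030 = 6199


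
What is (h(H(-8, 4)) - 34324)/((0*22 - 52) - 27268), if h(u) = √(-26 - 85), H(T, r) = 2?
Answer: 8581/6830 - I*√111/27320 ≈ 1.2564 - 0.00038564*I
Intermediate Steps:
h(u) = I*√111 (h(u) = √(-111) = I*√111)
(h(H(-8, 4)) - 34324)/((0*22 - 52) - 27268) = (I*√111 - 34324)/((0*22 - 52) - 27268) = (-34324 + I*√111)/((0 - 52) - 27268) = (-34324 + I*√111)/(-52 - 27268) = (-34324 + I*√111)/(-27320) = (-34324 + I*√111)*(-1/27320) = 8581/6830 - I*√111/27320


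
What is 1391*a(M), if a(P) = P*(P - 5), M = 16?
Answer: 244816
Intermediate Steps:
a(P) = P*(-5 + P)
1391*a(M) = 1391*(16*(-5 + 16)) = 1391*(16*11) = 1391*176 = 244816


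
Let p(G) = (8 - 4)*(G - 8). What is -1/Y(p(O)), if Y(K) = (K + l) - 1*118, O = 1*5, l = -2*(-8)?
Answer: 1/114 ≈ 0.0087719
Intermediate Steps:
l = 16
O = 5
p(G) = -32 + 4*G (p(G) = 4*(-8 + G) = -32 + 4*G)
Y(K) = -102 + K (Y(K) = (K + 16) - 1*118 = (16 + K) - 118 = -102 + K)
-1/Y(p(O)) = -1/(-102 + (-32 + 4*5)) = -1/(-102 + (-32 + 20)) = -1/(-102 - 12) = -1/(-114) = -1*(-1/114) = 1/114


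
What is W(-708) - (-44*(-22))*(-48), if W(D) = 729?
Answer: 47193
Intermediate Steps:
W(-708) - (-44*(-22))*(-48) = 729 - (-44*(-22))*(-48) = 729 - 968*(-48) = 729 - 1*(-46464) = 729 + 46464 = 47193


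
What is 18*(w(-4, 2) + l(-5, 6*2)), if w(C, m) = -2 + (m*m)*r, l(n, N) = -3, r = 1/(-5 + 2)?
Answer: -114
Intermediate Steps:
r = -1/3 (r = 1/(-3) = -1/3 ≈ -0.33333)
w(C, m) = -2 - m**2/3 (w(C, m) = -2 + (m*m)*(-1/3) = -2 + m**2*(-1/3) = -2 - m**2/3)
18*(w(-4, 2) + l(-5, 6*2)) = 18*((-2 - 1/3*2**2) - 3) = 18*((-2 - 1/3*4) - 3) = 18*((-2 - 4/3) - 3) = 18*(-10/3 - 3) = 18*(-19/3) = -114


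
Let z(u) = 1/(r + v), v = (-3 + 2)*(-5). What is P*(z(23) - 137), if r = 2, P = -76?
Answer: 72808/7 ≈ 10401.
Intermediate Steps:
v = 5 (v = -1*(-5) = 5)
z(u) = ⅐ (z(u) = 1/(2 + 5) = 1/7 = ⅐)
P*(z(23) - 137) = -76*(⅐ - 137) = -76*(-958/7) = 72808/7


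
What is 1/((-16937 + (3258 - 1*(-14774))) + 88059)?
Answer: 1/89154 ≈ 1.1217e-5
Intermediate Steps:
1/((-16937 + (3258 - 1*(-14774))) + 88059) = 1/((-16937 + (3258 + 14774)) + 88059) = 1/((-16937 + 18032) + 88059) = 1/(1095 + 88059) = 1/89154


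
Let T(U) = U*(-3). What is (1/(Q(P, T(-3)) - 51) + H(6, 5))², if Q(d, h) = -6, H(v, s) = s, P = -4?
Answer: 80656/3249 ≈ 24.825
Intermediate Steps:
T(U) = -3*U
(1/(Q(P, T(-3)) - 51) + H(6, 5))² = (1/(-6 - 51) + 5)² = (1/(-57) + 5)² = (-1/57 + 5)² = (284/57)² = 80656/3249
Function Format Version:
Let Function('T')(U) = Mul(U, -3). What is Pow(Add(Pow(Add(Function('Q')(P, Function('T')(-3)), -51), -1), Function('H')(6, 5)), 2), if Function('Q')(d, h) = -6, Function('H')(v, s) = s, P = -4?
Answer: Rational(80656, 3249) ≈ 24.825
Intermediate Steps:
Function('T')(U) = Mul(-3, U)
Pow(Add(Pow(Add(Function('Q')(P, Function('T')(-3)), -51), -1), Function('H')(6, 5)), 2) = Pow(Add(Pow(Add(-6, -51), -1), 5), 2) = Pow(Add(Pow(-57, -1), 5), 2) = Pow(Add(Rational(-1, 57), 5), 2) = Pow(Rational(284, 57), 2) = Rational(80656, 3249)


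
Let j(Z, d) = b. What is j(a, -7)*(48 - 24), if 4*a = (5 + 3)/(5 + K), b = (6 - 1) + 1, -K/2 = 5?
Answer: 144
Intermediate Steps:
K = -10 (K = -2*5 = -10)
b = 6 (b = 5 + 1 = 6)
a = -⅖ (a = ((5 + 3)/(5 - 10))/4 = (8/(-5))/4 = (8*(-⅕))/4 = (¼)*(-8/5) = -⅖ ≈ -0.40000)
j(Z, d) = 6
j(a, -7)*(48 - 24) = 6*(48 - 24) = 6*24 = 144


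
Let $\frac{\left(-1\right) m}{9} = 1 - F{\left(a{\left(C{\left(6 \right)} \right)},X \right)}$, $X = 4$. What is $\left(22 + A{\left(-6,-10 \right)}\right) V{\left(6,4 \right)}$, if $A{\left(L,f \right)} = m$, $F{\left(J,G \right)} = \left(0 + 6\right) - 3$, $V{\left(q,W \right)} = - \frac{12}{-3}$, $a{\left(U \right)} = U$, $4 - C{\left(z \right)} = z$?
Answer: $160$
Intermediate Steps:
$C{\left(z \right)} = 4 - z$
$V{\left(q,W \right)} = 4$ ($V{\left(q,W \right)} = \left(-12\right) \left(- \frac{1}{3}\right) = 4$)
$F{\left(J,G \right)} = 3$ ($F{\left(J,G \right)} = 6 - 3 = 3$)
$m = 18$ ($m = - 9 \left(1 - 3\right) = \left(-9\right) \left(-2\right) = 18$)
$A{\left(L,f \right)} = 18$
$\left(22 + A{\left(-6,-10 \right)}\right) V{\left(6,4 \right)} = \left(22 + 18\right) 4 = 40 \cdot 4 = 160$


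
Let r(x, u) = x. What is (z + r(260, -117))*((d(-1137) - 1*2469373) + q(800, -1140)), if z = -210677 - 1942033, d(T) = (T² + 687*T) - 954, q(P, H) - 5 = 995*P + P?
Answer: 2500871386400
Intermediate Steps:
q(P, H) = 5 + 996*P (q(P, H) = 5 + (995*P + P) = 5 + 996*P)
d(T) = -954 + T² + 687*T
z = -2152710
(z + r(260, -117))*((d(-1137) - 1*2469373) + q(800, -1140)) = (-2152710 + 260)*(((-954 + (-1137)² + 687*(-1137)) - 1*2469373) + (5 + 996*800)) = -2152450*(((-954 + 1292769 - 781119) - 2469373) + (5 + 796800)) = -2152450*((510696 - 2469373) + 796805) = -2152450*(-1958677 + 796805) = -2152450*(-1161872) = 2500871386400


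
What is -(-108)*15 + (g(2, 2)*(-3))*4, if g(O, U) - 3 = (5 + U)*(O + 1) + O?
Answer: 1308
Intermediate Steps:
g(O, U) = 3 + O + (1 + O)*(5 + U) (g(O, U) = 3 + ((5 + U)*(O + 1) + O) = 3 + ((5 + U)*(1 + O) + O) = 3 + ((1 + O)*(5 + U) + O) = 3 + (O + (1 + O)*(5 + U)) = 3 + O + (1 + O)*(5 + U))
-(-108)*15 + (g(2, 2)*(-3))*4 = -(-108)*15 + ((8 + 2 + 6*2 + 2*2)*(-3))*4 = -12*(-135) + ((8 + 2 + 12 + 4)*(-3))*4 = 1620 + (26*(-3))*4 = 1620 - 78*4 = 1620 - 312 = 1308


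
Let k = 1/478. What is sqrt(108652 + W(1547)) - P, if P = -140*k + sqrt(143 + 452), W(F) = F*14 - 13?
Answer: 70/239 + sqrt(130297) - sqrt(595) ≈ 336.87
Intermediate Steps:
k = 1/478 ≈ 0.0020920
W(F) = -13 + 14*F (W(F) = 14*F - 13 = -13 + 14*F)
P = -70/239 + sqrt(595) (P = -140*1/478 + sqrt(143 + 452) = -70/239 + sqrt(595) ≈ 24.100)
sqrt(108652 + W(1547)) - P = sqrt(108652 + (-13 + 14*1547)) - (-70/239 + sqrt(595)) = sqrt(108652 + (-13 + 21658)) + (70/239 - sqrt(595)) = sqrt(108652 + 21645) + (70/239 - sqrt(595)) = sqrt(130297) + (70/239 - sqrt(595)) = 70/239 + sqrt(130297) - sqrt(595)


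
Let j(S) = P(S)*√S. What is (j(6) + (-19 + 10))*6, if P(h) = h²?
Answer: -54 + 216*√6 ≈ 475.09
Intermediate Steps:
j(S) = S^(5/2) (j(S) = S²*√S = S^(5/2))
(j(6) + (-19 + 10))*6 = (6^(5/2) + (-19 + 10))*6 = (36*√6 - 9)*6 = (-9 + 36*√6)*6 = -54 + 216*√6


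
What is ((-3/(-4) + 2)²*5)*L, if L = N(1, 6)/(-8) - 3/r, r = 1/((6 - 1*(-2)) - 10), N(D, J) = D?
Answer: 28435/128 ≈ 222.15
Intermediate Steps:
r = -½ (r = 1/((6 + 2) - 10) = 1/(8 - 10) = 1/(-2) = -½ ≈ -0.50000)
L = 47/8 (L = 1/(-8) - 3/(-½) = 1*(-⅛) - 3*(-2) = -⅛ + 6 = 47/8 ≈ 5.8750)
((-3/(-4) + 2)²*5)*L = ((-3/(-4) + 2)²*5)*(47/8) = ((-3*(-¼) + 2)²*5)*(47/8) = ((¾ + 2)²*5)*(47/8) = ((11/4)²*5)*(47/8) = ((121/16)*5)*(47/8) = (605/16)*(47/8) = 28435/128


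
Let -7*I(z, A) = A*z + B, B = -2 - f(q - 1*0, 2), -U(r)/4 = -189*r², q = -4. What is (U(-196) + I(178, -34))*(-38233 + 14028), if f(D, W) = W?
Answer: -4920961895240/7 ≈ -7.0299e+11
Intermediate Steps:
U(r) = 756*r² (U(r) = -(-756)*r² = 756*r²)
B = -4 (B = -2 - 1*2 = -2 - 2 = -4)
I(z, A) = 4/7 - A*z/7 (I(z, A) = -(A*z - 4)/7 = -(-4 + A*z)/7 = 4/7 - A*z/7)
(U(-196) + I(178, -34))*(-38233 + 14028) = (756*(-196)² + (4/7 - ⅐*(-34)*178))*(-38233 + 14028) = (756*38416 + (4/7 + 6052/7))*(-24205) = (29042496 + 6056/7)*(-24205) = (203303528/7)*(-24205) = -4920961895240/7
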